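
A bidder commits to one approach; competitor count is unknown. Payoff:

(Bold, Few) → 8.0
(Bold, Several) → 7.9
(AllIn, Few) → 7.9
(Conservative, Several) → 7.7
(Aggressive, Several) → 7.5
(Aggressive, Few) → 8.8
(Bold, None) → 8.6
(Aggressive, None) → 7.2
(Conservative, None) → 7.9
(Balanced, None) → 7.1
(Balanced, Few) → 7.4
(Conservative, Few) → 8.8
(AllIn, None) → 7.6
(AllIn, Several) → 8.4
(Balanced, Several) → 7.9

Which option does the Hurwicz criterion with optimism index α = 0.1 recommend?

Bold

Conservative: 0.1·8.8 + 0.9·7.7 = 7.81
Balanced: 0.1·7.9 + 0.9·7.1 = 7.18
Aggressive: 0.1·8.8 + 0.9·7.2 = 7.36
Bold: 0.1·8.6 + 0.9·7.9 = 7.97
AllIn: 0.1·8.4 + 0.9·7.6 = 7.68
Highest Hurwicz score = 7.97 → Bold.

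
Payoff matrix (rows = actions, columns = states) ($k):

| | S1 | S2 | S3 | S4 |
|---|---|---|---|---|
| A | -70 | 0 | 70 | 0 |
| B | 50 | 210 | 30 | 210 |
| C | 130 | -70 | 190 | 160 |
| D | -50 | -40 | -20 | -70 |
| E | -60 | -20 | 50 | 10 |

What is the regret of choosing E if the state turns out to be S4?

200

Best payoff under S4 is 210.
Regret = 210 − 10 = 200.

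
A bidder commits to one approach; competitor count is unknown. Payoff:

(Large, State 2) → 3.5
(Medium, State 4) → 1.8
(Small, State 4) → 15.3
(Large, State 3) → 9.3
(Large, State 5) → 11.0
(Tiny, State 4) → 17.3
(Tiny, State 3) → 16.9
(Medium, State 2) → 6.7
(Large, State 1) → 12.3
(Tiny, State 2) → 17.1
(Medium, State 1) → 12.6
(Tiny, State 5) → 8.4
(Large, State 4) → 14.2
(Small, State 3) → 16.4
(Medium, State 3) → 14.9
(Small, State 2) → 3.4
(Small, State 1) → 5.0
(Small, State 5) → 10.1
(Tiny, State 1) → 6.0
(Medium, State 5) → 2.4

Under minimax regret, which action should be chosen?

Tiny

Column bests: State 1=12.6, State 2=17.1, State 3=16.9, State 4=17.3, State 5=11.0.
Tiny regrets: 6.6, 0.0, 0.0, 0.0, 2.6 → max 6.6
Small regrets: 7.6, 13.7, 0.5, 2.0, 0.9 → max 13.7
Medium regrets: 0.0, 10.4, 2.0, 15.5, 8.6 → max 15.5
Large regrets: 0.3, 13.6, 7.6, 3.1, 0.0 → max 13.6
Smallest max regret = 6.6 → Tiny.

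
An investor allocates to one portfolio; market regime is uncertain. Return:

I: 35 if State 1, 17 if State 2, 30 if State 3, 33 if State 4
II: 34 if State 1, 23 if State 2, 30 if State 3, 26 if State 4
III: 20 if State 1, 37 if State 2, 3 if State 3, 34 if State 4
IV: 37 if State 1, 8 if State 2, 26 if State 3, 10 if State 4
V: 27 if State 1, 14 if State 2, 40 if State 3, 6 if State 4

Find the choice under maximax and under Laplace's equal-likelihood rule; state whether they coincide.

maximax → V; laplace → I (disagree)

Row maxima: I=35, II=34, III=37, IV=37, V=40
Best best-case = 40 → V.
Row averages: I=28.75, II=28.25, III=23.5, IV=20.25, V=21.75
Highest average = 28.75 → I.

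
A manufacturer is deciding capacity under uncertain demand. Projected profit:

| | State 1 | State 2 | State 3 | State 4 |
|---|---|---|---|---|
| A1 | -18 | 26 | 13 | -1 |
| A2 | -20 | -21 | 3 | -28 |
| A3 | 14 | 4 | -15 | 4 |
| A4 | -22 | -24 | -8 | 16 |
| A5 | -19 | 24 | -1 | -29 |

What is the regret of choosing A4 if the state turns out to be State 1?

36

Best payoff under State 1 is 14.
Regret = 14 − (-22) = 36.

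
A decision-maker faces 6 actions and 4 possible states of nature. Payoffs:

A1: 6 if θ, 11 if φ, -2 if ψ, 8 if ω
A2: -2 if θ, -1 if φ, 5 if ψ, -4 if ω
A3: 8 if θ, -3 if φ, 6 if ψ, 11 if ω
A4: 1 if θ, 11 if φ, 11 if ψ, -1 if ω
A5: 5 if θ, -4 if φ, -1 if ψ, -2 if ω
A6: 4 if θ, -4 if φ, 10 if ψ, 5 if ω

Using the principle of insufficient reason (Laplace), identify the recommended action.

Row averages: A1=5.75, A2=-0.5, A3=5.5, A4=5.5, A5=-0.5, A6=3.75
Highest average = 5.75 → A1.

A1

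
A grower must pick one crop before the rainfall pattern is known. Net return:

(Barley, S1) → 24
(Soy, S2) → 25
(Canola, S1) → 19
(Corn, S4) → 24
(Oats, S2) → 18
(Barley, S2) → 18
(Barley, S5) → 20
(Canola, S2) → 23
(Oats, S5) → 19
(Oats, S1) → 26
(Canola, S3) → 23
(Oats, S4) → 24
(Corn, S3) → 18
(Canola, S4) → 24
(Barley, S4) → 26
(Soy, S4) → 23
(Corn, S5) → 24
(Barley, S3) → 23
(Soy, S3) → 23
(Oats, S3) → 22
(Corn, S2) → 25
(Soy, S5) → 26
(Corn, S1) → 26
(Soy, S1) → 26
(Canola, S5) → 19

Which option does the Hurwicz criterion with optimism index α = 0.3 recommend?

Canola: 0.3·24 + 0.7·19 = 20.5
Oats: 0.3·26 + 0.7·18 = 20.4
Barley: 0.3·26 + 0.7·18 = 20.4
Soy: 0.3·26 + 0.7·23 = 23.9
Corn: 0.3·26 + 0.7·18 = 20.4
Highest Hurwicz score = 23.9 → Soy.

Soy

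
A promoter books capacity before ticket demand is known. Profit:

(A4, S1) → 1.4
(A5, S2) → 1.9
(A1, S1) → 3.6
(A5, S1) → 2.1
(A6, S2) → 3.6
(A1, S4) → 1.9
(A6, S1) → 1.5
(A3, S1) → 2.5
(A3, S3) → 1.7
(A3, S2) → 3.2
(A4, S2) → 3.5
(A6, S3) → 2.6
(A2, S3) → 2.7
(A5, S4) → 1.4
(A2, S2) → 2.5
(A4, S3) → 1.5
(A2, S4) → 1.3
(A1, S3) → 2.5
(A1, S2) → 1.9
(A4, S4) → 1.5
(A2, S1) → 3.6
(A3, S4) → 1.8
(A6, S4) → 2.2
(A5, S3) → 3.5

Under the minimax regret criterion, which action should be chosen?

A2

Column bests: S1=3.6, S2=3.6, S3=3.5, S4=2.2.
A1 regrets: 0.0, 1.7, 1.0, 0.3 → max 1.7
A2 regrets: 0.0, 1.1, 0.8, 0.9 → max 1.1
A3 regrets: 1.1, 0.4, 1.8, 0.4 → max 1.8
A4 regrets: 2.2, 0.1, 2.0, 0.7 → max 2.2
A5 regrets: 1.5, 1.7, 0.0, 0.8 → max 1.7
A6 regrets: 2.1, 0.0, 0.9, 0.0 → max 2.1
Smallest max regret = 1.1 → A2.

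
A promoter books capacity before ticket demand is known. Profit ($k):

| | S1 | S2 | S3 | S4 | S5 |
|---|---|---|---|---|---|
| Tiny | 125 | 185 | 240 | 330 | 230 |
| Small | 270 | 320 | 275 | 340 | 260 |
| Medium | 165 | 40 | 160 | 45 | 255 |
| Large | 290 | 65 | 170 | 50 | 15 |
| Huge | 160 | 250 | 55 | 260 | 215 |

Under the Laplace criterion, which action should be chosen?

Row averages: Tiny=222, Small=293, Medium=133, Large=118, Huge=188
Highest average = 293 → Small.

Small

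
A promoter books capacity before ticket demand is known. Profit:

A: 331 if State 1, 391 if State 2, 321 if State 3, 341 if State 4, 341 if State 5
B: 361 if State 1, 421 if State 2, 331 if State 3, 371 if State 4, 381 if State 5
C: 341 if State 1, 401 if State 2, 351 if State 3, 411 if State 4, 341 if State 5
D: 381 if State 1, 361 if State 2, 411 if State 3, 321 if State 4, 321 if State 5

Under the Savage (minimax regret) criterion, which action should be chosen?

Column bests: State 1=381, State 2=421, State 3=411, State 4=411, State 5=381.
A regrets: 50, 30, 90, 70, 40 → max 90
B regrets: 20, 0, 80, 40, 0 → max 80
C regrets: 40, 20, 60, 0, 40 → max 60
D regrets: 0, 60, 0, 90, 60 → max 90
Smallest max regret = 60 → C.

C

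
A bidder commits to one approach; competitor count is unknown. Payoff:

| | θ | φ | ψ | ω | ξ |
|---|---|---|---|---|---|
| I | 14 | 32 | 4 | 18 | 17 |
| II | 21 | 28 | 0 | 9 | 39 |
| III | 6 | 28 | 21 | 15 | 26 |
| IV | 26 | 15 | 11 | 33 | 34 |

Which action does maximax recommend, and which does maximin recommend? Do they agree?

maximax → II; maximin → IV (disagree)

Row maxima: I=32, II=39, III=28, IV=34
Best best-case = 39 → II.
Row minima: I=4, II=0, III=6, IV=11
Best worst-case = 11 → IV.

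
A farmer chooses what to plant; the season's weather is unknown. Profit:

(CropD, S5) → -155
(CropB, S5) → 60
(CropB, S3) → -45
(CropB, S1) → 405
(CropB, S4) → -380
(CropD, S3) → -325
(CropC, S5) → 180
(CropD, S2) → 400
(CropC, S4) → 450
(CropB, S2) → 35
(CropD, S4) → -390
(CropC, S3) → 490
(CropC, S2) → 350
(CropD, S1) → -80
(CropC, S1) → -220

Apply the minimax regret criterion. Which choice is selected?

Column bests: S1=405, S2=400, S3=490, S4=450, S5=180.
CropD regrets: 485, 0, 815, 840, 335 → max 840
CropB regrets: 0, 365, 535, 830, 120 → max 830
CropC regrets: 625, 50, 0, 0, 0 → max 625
Smallest max regret = 625 → CropC.

CropC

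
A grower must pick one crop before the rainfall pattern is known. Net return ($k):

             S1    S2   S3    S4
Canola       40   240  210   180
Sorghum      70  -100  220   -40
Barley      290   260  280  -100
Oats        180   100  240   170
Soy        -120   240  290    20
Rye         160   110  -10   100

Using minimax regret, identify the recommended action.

Column bests: S1=290, S2=260, S3=290, S4=180.
Canola regrets: 250, 20, 80, 0 → max 250
Sorghum regrets: 220, 360, 70, 220 → max 360
Barley regrets: 0, 0, 10, 280 → max 280
Oats regrets: 110, 160, 50, 10 → max 160
Soy regrets: 410, 20, 0, 160 → max 410
Rye regrets: 130, 150, 300, 80 → max 300
Smallest max regret = 160 → Oats.

Oats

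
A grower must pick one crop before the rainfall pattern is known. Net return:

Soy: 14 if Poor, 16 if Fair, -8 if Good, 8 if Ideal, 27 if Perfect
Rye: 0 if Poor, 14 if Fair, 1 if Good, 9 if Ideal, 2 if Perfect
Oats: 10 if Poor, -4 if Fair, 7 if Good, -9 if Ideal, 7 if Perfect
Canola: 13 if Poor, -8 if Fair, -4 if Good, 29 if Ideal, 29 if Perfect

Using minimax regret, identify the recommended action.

Column bests: Poor=14, Fair=16, Good=7, Ideal=29, Perfect=29.
Soy regrets: 0, 0, 15, 21, 2 → max 21
Rye regrets: 14, 2, 6, 20, 27 → max 27
Oats regrets: 4, 20, 0, 38, 22 → max 38
Canola regrets: 1, 24, 11, 0, 0 → max 24
Smallest max regret = 21 → Soy.

Soy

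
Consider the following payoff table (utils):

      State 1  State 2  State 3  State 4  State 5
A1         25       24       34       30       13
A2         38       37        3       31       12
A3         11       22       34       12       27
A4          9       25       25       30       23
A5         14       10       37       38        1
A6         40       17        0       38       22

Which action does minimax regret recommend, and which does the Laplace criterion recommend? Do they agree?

Column bests: State 1=40, State 2=37, State 3=37, State 4=38, State 5=27.
A1 regrets: 15, 13, 3, 8, 14 → max 15
A2 regrets: 2, 0, 34, 7, 15 → max 34
A3 regrets: 29, 15, 3, 26, 0 → max 29
A4 regrets: 31, 12, 12, 8, 4 → max 31
A5 regrets: 26, 27, 0, 0, 26 → max 27
A6 regrets: 0, 20, 37, 0, 5 → max 37
Smallest max regret = 15 → A1.
Row averages: A1=25.2, A2=24.2, A3=21.2, A4=22.4, A5=20, A6=23.4
Highest average = 25.2 → A1.

minimax regret → A1; laplace → A1 (agree)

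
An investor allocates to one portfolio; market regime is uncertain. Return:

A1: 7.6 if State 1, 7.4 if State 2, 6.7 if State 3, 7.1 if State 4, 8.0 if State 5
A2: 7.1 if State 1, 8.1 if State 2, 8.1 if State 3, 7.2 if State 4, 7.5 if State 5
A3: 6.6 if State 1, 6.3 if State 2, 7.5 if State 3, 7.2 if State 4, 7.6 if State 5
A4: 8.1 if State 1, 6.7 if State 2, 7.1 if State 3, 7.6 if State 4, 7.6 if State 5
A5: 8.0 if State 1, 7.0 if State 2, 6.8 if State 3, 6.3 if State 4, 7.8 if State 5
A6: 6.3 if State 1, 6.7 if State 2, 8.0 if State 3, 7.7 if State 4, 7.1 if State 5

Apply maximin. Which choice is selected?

Row minima: A1=6.7, A2=7.1, A3=6.3, A4=6.7, A5=6.3, A6=6.3
Best worst-case = 7.1 → A2.

A2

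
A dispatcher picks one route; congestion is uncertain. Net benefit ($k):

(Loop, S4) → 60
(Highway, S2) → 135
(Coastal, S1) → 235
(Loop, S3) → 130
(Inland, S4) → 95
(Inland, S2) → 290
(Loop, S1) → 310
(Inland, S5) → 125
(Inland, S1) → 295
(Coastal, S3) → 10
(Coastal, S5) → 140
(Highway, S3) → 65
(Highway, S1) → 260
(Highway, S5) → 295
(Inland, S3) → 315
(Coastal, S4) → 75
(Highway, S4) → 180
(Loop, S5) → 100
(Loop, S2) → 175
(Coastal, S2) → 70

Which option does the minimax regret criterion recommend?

Inland

Column bests: S1=310, S2=290, S3=315, S4=180, S5=295.
Inland regrets: 15, 0, 0, 85, 170 → max 170
Highway regrets: 50, 155, 250, 0, 0 → max 250
Coastal regrets: 75, 220, 305, 105, 155 → max 305
Loop regrets: 0, 115, 185, 120, 195 → max 195
Smallest max regret = 170 → Inland.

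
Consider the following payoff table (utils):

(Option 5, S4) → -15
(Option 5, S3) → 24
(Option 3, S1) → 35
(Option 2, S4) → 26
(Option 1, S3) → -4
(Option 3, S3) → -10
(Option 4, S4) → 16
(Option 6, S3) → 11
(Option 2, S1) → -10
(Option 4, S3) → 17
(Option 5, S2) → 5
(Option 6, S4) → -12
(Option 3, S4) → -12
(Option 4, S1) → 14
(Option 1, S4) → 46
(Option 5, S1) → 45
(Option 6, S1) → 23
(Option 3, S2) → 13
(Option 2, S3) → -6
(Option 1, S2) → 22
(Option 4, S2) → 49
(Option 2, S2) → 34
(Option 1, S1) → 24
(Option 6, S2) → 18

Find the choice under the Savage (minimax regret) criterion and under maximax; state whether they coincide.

Column bests: S1=45, S2=49, S3=24, S4=46.
Option 1 regrets: 21, 27, 28, 0 → max 28
Option 2 regrets: 55, 15, 30, 20 → max 55
Option 3 regrets: 10, 36, 34, 58 → max 58
Option 4 regrets: 31, 0, 7, 30 → max 31
Option 5 regrets: 0, 44, 0, 61 → max 61
Option 6 regrets: 22, 31, 13, 58 → max 58
Smallest max regret = 28 → Option 1.
Row maxima: Option 1=46, Option 2=34, Option 3=35, Option 4=49, Option 5=45, Option 6=23
Best best-case = 49 → Option 4.

minimax regret → Option 1; maximax → Option 4 (disagree)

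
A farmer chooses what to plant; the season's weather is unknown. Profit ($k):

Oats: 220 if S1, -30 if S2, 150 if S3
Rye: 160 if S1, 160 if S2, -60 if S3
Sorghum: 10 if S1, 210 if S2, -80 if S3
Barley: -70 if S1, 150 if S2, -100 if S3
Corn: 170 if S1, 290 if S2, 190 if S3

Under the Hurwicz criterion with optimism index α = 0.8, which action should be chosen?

Corn

Oats: 0.8·220 + 0.2·(-30) = 170
Rye: 0.8·160 + 0.2·(-60) = 116
Sorghum: 0.8·210 + 0.2·(-80) = 152
Barley: 0.8·150 + 0.2·(-100) = 100
Corn: 0.8·290 + 0.2·170 = 266
Highest Hurwicz score = 266 → Corn.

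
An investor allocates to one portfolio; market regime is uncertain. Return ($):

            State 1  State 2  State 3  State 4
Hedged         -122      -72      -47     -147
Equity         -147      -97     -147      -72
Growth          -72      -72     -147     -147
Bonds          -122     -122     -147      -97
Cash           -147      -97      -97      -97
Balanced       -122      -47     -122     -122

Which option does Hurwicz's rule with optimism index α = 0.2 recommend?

Hedged: 0.2·(-47) + 0.8·(-147) = -127
Equity: 0.2·(-72) + 0.8·(-147) = -132
Growth: 0.2·(-72) + 0.8·(-147) = -132
Bonds: 0.2·(-97) + 0.8·(-147) = -137
Cash: 0.2·(-97) + 0.8·(-147) = -137
Balanced: 0.2·(-47) + 0.8·(-122) = -107
Highest Hurwicz score = -107 → Balanced.

Balanced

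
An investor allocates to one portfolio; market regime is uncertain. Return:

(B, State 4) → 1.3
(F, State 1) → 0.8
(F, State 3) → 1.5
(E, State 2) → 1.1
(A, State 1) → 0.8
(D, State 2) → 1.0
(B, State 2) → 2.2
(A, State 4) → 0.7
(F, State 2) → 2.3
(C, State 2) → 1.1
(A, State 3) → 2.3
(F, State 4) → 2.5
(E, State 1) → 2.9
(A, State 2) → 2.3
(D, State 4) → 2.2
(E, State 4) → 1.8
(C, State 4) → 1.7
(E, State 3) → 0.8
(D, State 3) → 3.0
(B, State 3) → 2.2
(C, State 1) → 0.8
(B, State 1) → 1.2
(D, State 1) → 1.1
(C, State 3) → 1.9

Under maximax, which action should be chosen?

Row maxima: A=2.3, B=2.2, C=1.9, D=3.0, E=2.9, F=2.5
Best best-case = 3.0 → D.

D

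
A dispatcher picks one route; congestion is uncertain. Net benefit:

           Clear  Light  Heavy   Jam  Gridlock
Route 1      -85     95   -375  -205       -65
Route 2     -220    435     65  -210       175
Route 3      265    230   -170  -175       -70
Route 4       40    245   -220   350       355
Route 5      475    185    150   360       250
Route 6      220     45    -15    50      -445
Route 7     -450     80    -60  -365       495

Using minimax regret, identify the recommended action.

Route 5

Column bests: Clear=475, Light=435, Heavy=150, Jam=360, Gridlock=495.
Route 1 regrets: 560, 340, 525, 565, 560 → max 565
Route 2 regrets: 695, 0, 85, 570, 320 → max 695
Route 3 regrets: 210, 205, 320, 535, 565 → max 565
Route 4 regrets: 435, 190, 370, 10, 140 → max 435
Route 5 regrets: 0, 250, 0, 0, 245 → max 250
Route 6 regrets: 255, 390, 165, 310, 940 → max 940
Route 7 regrets: 925, 355, 210, 725, 0 → max 925
Smallest max regret = 250 → Route 5.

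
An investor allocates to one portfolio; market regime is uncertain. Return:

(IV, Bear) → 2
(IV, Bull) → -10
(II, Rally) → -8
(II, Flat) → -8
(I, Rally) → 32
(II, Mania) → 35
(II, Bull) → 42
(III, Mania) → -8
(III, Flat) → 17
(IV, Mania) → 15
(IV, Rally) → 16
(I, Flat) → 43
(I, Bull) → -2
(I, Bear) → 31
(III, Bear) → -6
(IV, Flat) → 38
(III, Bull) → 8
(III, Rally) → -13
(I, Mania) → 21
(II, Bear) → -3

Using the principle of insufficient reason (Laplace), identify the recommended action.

I

Row averages: I=25, II=11.6, III=-0.4, IV=12.2
Highest average = 25 → I.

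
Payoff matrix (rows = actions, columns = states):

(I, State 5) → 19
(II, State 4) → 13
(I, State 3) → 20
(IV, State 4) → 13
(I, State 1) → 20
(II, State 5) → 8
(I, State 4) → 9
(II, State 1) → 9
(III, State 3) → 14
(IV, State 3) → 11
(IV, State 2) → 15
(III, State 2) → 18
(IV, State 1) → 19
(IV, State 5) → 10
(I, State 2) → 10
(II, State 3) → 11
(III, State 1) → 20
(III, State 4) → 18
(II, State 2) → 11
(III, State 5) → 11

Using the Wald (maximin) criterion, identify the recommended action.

III

Row minima: I=9, II=8, III=11, IV=10
Best worst-case = 11 → III.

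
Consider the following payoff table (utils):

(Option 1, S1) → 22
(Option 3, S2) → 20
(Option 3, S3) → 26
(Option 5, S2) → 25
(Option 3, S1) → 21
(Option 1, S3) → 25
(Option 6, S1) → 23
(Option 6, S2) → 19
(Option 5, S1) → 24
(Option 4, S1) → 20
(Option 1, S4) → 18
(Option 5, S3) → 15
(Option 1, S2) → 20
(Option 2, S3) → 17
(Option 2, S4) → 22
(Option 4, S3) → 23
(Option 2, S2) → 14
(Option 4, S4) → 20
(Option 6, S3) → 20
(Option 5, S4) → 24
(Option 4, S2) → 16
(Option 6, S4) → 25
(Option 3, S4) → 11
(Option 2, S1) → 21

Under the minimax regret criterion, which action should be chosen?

Option 6

Column bests: S1=24, S2=25, S3=26, S4=25.
Option 1 regrets: 2, 5, 1, 7 → max 7
Option 2 regrets: 3, 11, 9, 3 → max 11
Option 3 regrets: 3, 5, 0, 14 → max 14
Option 4 regrets: 4, 9, 3, 5 → max 9
Option 5 regrets: 0, 0, 11, 1 → max 11
Option 6 regrets: 1, 6, 6, 0 → max 6
Smallest max regret = 6 → Option 6.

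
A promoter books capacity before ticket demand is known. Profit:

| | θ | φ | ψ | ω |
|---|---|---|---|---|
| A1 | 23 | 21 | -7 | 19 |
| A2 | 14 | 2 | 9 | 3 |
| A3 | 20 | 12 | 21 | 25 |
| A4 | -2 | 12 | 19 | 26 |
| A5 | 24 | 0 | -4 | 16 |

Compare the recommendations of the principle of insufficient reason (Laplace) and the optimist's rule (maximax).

laplace → A3; maximax → A4 (disagree)

Row averages: A1=14, A2=7, A3=19.5, A4=13.75, A5=9
Highest average = 19.5 → A3.
Row maxima: A1=23, A2=14, A3=25, A4=26, A5=24
Best best-case = 26 → A4.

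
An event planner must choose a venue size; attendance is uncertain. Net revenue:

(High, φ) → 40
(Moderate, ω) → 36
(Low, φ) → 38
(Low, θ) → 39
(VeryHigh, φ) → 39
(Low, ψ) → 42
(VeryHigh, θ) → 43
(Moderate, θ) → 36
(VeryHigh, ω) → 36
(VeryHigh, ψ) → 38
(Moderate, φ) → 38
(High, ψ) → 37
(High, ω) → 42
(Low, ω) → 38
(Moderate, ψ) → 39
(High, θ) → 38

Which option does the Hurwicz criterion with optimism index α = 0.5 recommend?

Low: 0.5·42 + 0.5·38 = 40
Moderate: 0.5·39 + 0.5·36 = 37.5
High: 0.5·42 + 0.5·37 = 39.5
VeryHigh: 0.5·43 + 0.5·36 = 39.5
Highest Hurwicz score = 40 → Low.

Low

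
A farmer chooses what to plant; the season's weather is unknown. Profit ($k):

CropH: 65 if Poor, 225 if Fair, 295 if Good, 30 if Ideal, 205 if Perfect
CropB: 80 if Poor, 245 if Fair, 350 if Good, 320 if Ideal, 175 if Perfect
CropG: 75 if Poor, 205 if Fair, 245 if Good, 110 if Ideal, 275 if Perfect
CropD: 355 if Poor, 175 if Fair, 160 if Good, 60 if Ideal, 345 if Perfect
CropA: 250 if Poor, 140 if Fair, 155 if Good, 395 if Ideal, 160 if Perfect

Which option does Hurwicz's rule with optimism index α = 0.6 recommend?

CropA

CropH: 0.6·295 + 0.4·30 = 189
CropB: 0.6·350 + 0.4·80 = 242
CropG: 0.6·275 + 0.4·75 = 195
CropD: 0.6·355 + 0.4·60 = 237
CropA: 0.6·395 + 0.4·140 = 293
Highest Hurwicz score = 293 → CropA.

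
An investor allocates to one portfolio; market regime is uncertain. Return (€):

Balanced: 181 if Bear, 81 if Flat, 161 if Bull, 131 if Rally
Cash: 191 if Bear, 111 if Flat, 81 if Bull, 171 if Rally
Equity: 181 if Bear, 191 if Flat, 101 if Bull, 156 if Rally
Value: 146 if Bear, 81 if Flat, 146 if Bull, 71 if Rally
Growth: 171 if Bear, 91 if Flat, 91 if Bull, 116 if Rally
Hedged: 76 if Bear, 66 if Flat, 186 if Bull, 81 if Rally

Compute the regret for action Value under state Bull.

Best payoff under Bull is 186.
Regret = 186 − 146 = 40.

40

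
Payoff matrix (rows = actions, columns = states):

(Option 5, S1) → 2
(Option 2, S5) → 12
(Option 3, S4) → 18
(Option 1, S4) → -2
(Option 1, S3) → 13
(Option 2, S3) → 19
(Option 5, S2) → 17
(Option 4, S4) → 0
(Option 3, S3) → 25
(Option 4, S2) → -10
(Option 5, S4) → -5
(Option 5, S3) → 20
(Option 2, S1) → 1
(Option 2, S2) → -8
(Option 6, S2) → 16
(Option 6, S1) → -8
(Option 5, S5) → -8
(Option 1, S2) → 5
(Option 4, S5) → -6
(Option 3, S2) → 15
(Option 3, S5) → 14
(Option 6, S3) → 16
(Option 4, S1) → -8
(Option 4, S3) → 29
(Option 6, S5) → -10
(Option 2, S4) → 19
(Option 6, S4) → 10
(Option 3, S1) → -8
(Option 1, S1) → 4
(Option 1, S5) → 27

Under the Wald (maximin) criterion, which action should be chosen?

Option 1

Row minima: Option 1=-2, Option 2=-8, Option 3=-8, Option 4=-10, Option 5=-8, Option 6=-10
Best worst-case = -2 → Option 1.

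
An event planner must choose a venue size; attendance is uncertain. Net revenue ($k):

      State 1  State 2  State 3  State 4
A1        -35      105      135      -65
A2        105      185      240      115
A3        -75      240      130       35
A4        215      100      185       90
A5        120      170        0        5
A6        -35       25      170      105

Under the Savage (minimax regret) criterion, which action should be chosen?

Column bests: State 1=215, State 2=240, State 3=240, State 4=115.
A1 regrets: 250, 135, 105, 180 → max 250
A2 regrets: 110, 55, 0, 0 → max 110
A3 regrets: 290, 0, 110, 80 → max 290
A4 regrets: 0, 140, 55, 25 → max 140
A5 regrets: 95, 70, 240, 110 → max 240
A6 regrets: 250, 215, 70, 10 → max 250
Smallest max regret = 110 → A2.

A2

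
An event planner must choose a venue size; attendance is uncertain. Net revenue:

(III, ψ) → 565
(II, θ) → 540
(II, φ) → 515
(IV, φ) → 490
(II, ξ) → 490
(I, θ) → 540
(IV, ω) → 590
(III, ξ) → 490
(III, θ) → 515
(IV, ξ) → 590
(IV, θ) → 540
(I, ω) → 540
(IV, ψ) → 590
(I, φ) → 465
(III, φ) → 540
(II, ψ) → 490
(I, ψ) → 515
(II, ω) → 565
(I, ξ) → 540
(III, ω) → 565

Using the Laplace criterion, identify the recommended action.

IV

Row averages: I=520, II=520, III=535, IV=560
Highest average = 560 → IV.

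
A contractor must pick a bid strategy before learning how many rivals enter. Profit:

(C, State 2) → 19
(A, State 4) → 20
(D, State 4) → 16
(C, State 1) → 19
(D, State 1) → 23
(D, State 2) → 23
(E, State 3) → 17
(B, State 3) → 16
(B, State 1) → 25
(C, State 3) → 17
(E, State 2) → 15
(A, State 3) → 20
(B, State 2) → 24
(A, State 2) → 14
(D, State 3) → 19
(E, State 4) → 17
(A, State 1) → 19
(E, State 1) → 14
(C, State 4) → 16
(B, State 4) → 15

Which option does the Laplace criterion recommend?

D

Row averages: A=18.25, B=20, C=17.75, D=20.25, E=15.75
Highest average = 20.25 → D.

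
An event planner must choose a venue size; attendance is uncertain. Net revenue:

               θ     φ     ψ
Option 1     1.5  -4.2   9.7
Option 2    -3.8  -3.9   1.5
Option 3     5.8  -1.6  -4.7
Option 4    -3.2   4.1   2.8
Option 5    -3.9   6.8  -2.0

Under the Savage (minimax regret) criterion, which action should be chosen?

Option 4

Column bests: θ=5.8, φ=6.8, ψ=9.7.
Option 1 regrets: 4.3, 11.0, 0.0 → max 11.0
Option 2 regrets: 9.6, 10.7, 8.2 → max 10.7
Option 3 regrets: 0.0, 8.4, 14.4 → max 14.4
Option 4 regrets: 9.0, 2.7, 6.9 → max 9.0
Option 5 regrets: 9.7, 0.0, 11.7 → max 11.7
Smallest max regret = 9.0 → Option 4.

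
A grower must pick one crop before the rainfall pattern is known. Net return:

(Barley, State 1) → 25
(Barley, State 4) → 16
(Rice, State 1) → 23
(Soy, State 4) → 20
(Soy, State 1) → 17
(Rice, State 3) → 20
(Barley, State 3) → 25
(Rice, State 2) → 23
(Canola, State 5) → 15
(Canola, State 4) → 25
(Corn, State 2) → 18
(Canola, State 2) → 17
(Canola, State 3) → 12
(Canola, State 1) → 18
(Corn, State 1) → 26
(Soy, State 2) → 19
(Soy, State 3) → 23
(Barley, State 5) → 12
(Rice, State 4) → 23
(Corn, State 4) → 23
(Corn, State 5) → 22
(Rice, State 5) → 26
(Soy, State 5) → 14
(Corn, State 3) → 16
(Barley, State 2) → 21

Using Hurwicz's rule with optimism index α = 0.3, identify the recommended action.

Corn: 0.3·26 + 0.7·16 = 19
Canola: 0.3·25 + 0.7·12 = 15.9
Rice: 0.3·26 + 0.7·20 = 21.8
Soy: 0.3·23 + 0.7·14 = 16.7
Barley: 0.3·25 + 0.7·12 = 15.9
Highest Hurwicz score = 21.8 → Rice.

Rice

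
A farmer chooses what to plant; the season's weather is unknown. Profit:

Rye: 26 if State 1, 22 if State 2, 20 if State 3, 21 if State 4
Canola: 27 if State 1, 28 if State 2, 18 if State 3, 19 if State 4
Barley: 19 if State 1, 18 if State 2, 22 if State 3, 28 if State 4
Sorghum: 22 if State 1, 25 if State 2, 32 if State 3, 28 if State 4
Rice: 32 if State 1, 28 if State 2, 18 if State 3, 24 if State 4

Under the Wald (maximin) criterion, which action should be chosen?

Row minima: Rye=20, Canola=18, Barley=18, Sorghum=22, Rice=18
Best worst-case = 22 → Sorghum.

Sorghum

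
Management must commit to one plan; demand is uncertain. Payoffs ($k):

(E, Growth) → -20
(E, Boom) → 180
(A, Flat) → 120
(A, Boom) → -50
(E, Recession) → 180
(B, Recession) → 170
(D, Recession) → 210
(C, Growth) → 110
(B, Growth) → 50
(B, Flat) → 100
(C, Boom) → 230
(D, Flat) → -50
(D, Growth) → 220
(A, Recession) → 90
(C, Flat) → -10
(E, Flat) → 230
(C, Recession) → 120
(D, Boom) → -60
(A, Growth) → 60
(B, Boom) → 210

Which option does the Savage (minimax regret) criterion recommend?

B

Column bests: Recession=210, Flat=230, Growth=220, Boom=230.
A regrets: 120, 110, 160, 280 → max 280
B regrets: 40, 130, 170, 20 → max 170
C regrets: 90, 240, 110, 0 → max 240
D regrets: 0, 280, 0, 290 → max 290
E regrets: 30, 0, 240, 50 → max 240
Smallest max regret = 170 → B.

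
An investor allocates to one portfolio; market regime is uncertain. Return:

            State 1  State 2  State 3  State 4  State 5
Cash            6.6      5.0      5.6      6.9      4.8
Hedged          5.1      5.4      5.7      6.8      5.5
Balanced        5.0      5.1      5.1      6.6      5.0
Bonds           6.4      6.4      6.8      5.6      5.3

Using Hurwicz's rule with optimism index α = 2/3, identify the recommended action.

Cash: 2/3·6.9 + 1/3·4.8 = 6.2
Hedged: 2/3·6.8 + 1/3·5.1 = 187/30
Balanced: 2/3·6.6 + 1/3·5.0 = 91/15
Bonds: 2/3·6.8 + 1/3·5.3 = 6.3
Highest Hurwicz score = 6.3 → Bonds.

Bonds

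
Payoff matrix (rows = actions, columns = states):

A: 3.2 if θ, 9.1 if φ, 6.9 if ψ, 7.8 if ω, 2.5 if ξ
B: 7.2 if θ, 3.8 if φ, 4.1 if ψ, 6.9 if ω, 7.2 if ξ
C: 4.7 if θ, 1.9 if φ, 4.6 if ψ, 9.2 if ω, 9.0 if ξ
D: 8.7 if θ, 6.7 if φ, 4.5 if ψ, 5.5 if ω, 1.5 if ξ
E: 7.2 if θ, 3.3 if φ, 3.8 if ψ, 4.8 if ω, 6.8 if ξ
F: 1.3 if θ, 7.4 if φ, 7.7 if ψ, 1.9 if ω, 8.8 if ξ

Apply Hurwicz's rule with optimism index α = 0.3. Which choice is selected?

A: 0.3·9.1 + 0.7·2.5 = 4.48
B: 0.3·7.2 + 0.7·3.8 = 4.82
C: 0.3·9.2 + 0.7·1.9 = 4.09
D: 0.3·8.7 + 0.7·1.5 = 3.66
E: 0.3·7.2 + 0.7·3.3 = 4.47
F: 0.3·8.8 + 0.7·1.3 = 3.55
Highest Hurwicz score = 4.82 → B.

B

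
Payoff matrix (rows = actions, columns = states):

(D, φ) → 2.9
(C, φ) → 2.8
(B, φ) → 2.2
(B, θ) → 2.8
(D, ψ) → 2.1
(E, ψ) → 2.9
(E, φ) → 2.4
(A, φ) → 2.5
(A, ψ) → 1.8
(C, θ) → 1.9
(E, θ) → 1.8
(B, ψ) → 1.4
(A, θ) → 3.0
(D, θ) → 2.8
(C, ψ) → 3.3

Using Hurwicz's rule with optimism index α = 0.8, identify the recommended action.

C

A: 0.8·3.0 + 0.2·1.8 = 2.76
B: 0.8·2.8 + 0.2·1.4 = 2.52
C: 0.8·3.3 + 0.2·1.9 = 3.02
D: 0.8·2.9 + 0.2·2.1 = 2.74
E: 0.8·2.9 + 0.2·1.8 = 2.68
Highest Hurwicz score = 3.02 → C.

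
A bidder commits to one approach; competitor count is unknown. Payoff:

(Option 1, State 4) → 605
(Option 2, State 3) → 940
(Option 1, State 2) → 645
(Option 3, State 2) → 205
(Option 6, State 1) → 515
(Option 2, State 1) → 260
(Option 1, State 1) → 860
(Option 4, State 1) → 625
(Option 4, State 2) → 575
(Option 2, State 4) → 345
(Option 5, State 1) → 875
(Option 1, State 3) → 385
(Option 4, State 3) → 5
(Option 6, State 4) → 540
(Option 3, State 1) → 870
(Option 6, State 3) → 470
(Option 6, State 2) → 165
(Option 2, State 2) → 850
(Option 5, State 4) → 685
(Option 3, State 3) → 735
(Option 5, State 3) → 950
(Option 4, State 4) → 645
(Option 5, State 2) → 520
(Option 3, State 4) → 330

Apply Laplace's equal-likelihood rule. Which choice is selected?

Row averages: Option 1=623.75, Option 2=598.75, Option 3=535, Option 4=462.5, Option 5=757.5, Option 6=422.5
Highest average = 757.5 → Option 5.

Option 5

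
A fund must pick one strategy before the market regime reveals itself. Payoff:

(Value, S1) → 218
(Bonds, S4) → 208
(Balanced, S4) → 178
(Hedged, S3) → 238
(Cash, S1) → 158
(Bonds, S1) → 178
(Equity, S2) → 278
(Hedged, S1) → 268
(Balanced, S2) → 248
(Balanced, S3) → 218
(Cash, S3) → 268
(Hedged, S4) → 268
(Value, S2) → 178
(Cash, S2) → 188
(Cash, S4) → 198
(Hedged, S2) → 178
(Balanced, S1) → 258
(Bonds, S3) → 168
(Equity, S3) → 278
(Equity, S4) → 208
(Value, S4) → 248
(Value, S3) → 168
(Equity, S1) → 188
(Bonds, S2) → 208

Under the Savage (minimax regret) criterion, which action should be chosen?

Equity

Column bests: S1=268, S2=278, S3=278, S4=268.
Equity regrets: 80, 0, 0, 60 → max 80
Bonds regrets: 90, 70, 110, 60 → max 110
Hedged regrets: 0, 100, 40, 0 → max 100
Value regrets: 50, 100, 110, 20 → max 110
Balanced regrets: 10, 30, 60, 90 → max 90
Cash regrets: 110, 90, 10, 70 → max 110
Smallest max regret = 80 → Equity.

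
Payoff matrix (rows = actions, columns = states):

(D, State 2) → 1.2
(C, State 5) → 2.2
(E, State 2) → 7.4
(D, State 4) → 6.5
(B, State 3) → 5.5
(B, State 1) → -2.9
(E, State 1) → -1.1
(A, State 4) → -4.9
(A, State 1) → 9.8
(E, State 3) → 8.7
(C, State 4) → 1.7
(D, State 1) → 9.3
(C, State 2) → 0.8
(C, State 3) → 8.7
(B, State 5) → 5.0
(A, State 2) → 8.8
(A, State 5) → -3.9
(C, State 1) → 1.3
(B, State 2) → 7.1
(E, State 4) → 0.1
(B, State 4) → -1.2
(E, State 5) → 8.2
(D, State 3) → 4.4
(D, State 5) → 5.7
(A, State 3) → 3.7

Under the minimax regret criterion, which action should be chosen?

D

Column bests: State 1=9.8, State 2=8.8, State 3=8.7, State 4=6.5, State 5=8.2.
A regrets: 0.0, 0.0, 5.0, 11.4, 12.1 → max 12.1
B regrets: 12.7, 1.7, 3.2, 7.7, 3.2 → max 12.7
C regrets: 8.5, 8.0, 0.0, 4.8, 6.0 → max 8.5
D regrets: 0.5, 7.6, 4.3, 0.0, 2.5 → max 7.6
E regrets: 10.9, 1.4, 0.0, 6.4, 0.0 → max 10.9
Smallest max regret = 7.6 → D.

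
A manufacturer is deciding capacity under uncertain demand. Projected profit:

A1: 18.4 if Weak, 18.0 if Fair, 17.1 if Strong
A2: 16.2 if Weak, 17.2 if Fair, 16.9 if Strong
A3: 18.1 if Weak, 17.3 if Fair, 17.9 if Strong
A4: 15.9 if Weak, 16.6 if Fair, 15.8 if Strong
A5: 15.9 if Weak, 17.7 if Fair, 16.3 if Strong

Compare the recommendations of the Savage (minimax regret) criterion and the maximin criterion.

Column bests: Weak=18.4, Fair=18.0, Strong=17.9.
A1 regrets: 0.0, 0.0, 0.8 → max 0.8
A2 regrets: 2.2, 0.8, 1.0 → max 2.2
A3 regrets: 0.3, 0.7, 0.0 → max 0.7
A4 regrets: 2.5, 1.4, 2.1 → max 2.5
A5 regrets: 2.5, 0.3, 1.6 → max 2.5
Smallest max regret = 0.7 → A3.
Row minima: A1=17.1, A2=16.2, A3=17.3, A4=15.8, A5=15.9
Best worst-case = 17.3 → A3.

minimax regret → A3; maximin → A3 (agree)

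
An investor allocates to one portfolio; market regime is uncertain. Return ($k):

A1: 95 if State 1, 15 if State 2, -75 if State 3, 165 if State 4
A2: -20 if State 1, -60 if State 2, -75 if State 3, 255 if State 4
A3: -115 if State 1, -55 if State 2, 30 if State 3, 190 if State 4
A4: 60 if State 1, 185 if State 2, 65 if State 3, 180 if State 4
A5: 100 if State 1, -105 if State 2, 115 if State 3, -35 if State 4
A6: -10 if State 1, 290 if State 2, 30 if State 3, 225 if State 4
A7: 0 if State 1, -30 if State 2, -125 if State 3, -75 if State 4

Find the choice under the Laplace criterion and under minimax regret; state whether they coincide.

Row averages: A1=50, A2=25, A3=12.5, A4=122.5, A5=18.75, A6=133.75, A7=-57.5
Highest average = 133.75 → A6.
Column bests: State 1=100, State 2=290, State 3=115, State 4=255.
A1 regrets: 5, 275, 190, 90 → max 275
A2 regrets: 120, 350, 190, 0 → max 350
A3 regrets: 215, 345, 85, 65 → max 345
A4 regrets: 40, 105, 50, 75 → max 105
A5 regrets: 0, 395, 0, 290 → max 395
A6 regrets: 110, 0, 85, 30 → max 110
A7 regrets: 100, 320, 240, 330 → max 330
Smallest max regret = 105 → A4.

laplace → A6; minimax regret → A4 (disagree)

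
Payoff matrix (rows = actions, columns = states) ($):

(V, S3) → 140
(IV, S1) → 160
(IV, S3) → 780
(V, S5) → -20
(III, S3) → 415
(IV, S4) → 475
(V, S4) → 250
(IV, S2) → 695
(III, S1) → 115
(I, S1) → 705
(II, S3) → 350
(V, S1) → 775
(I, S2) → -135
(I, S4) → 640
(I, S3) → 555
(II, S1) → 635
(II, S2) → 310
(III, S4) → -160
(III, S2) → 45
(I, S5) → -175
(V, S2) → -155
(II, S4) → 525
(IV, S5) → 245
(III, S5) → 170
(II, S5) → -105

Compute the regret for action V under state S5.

Best payoff under S5 is 245.
Regret = 245 − (-20) = 265.

265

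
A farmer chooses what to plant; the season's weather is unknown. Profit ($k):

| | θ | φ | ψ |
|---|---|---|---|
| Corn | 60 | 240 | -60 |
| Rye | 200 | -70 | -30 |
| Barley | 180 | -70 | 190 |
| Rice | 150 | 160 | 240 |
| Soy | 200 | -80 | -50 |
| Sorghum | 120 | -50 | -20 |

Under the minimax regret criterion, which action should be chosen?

Column bests: θ=200, φ=240, ψ=240.
Corn regrets: 140, 0, 300 → max 300
Rye regrets: 0, 310, 270 → max 310
Barley regrets: 20, 310, 50 → max 310
Rice regrets: 50, 80, 0 → max 80
Soy regrets: 0, 320, 290 → max 320
Sorghum regrets: 80, 290, 260 → max 290
Smallest max regret = 80 → Rice.

Rice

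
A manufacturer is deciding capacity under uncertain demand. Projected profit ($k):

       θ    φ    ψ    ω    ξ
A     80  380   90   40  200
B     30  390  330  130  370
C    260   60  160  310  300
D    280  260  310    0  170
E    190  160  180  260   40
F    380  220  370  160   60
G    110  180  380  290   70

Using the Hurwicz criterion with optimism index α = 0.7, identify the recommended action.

A: 0.7·380 + 0.3·40 = 278
B: 0.7·390 + 0.3·30 = 282
C: 0.7·310 + 0.3·60 = 235
D: 0.7·310 + 0.3·0 = 217
E: 0.7·260 + 0.3·40 = 194
F: 0.7·380 + 0.3·60 = 284
G: 0.7·380 + 0.3·70 = 287
Highest Hurwicz score = 287 → G.

G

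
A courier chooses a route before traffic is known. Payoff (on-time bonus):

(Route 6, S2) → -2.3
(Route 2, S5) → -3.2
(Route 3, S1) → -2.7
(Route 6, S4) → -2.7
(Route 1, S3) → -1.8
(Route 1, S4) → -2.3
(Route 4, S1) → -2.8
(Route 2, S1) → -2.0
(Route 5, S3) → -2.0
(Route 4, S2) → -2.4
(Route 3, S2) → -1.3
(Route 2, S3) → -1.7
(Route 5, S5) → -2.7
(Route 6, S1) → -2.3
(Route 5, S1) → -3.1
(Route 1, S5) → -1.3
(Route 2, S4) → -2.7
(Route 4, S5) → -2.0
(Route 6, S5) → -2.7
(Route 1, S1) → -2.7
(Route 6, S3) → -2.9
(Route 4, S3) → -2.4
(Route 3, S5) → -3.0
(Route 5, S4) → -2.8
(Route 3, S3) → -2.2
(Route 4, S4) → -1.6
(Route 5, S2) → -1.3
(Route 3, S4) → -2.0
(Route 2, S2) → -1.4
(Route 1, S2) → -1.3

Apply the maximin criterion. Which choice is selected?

Route 1

Row minima: Route 1=-2.7, Route 2=-3.2, Route 3=-3.0, Route 4=-2.8, Route 5=-3.1, Route 6=-2.9
Best worst-case = -2.7 → Route 1.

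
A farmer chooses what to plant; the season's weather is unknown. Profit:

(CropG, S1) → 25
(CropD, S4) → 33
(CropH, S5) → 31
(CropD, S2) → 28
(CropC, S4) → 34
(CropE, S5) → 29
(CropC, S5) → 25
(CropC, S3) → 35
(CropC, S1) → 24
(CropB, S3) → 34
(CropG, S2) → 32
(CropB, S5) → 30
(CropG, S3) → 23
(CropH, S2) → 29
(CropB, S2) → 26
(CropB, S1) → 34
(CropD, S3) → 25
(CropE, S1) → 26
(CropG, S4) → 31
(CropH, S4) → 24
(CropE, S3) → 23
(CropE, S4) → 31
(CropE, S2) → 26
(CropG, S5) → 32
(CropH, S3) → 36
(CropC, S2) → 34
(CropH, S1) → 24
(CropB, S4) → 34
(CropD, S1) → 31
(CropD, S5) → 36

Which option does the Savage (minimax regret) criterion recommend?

CropB

Column bests: S1=34, S2=34, S3=36, S4=34, S5=36.
CropC regrets: 10, 0, 1, 0, 11 → max 11
CropG regrets: 9, 2, 13, 3, 4 → max 13
CropH regrets: 10, 5, 0, 10, 5 → max 10
CropE regrets: 8, 8, 13, 3, 7 → max 13
CropB regrets: 0, 8, 2, 0, 6 → max 8
CropD regrets: 3, 6, 11, 1, 0 → max 11
Smallest max regret = 8 → CropB.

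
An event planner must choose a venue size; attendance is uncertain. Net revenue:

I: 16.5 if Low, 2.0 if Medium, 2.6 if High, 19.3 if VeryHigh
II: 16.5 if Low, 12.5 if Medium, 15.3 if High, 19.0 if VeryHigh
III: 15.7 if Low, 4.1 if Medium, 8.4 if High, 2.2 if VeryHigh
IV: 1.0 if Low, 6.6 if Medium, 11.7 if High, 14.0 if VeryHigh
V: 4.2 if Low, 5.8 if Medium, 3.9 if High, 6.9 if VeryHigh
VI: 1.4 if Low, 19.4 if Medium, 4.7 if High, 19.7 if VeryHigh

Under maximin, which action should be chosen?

Row minima: I=2.0, II=12.5, III=2.2, IV=1.0, V=3.9, VI=1.4
Best worst-case = 12.5 → II.

II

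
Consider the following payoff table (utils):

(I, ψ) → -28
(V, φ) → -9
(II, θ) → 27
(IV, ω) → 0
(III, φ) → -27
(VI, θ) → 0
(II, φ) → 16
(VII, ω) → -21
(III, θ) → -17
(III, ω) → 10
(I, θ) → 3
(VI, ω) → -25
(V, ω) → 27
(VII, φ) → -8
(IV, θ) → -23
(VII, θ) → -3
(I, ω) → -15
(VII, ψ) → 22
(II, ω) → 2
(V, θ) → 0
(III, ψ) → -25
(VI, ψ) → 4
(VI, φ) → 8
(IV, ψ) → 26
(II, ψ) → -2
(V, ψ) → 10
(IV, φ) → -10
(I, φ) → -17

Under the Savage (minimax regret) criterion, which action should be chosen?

V

Column bests: θ=27, φ=16, ψ=26, ω=27.
I regrets: 24, 33, 54, 42 → max 54
II regrets: 0, 0, 28, 25 → max 28
III regrets: 44, 43, 51, 17 → max 51
IV regrets: 50, 26, 0, 27 → max 50
V regrets: 27, 25, 16, 0 → max 27
VI regrets: 27, 8, 22, 52 → max 52
VII regrets: 30, 24, 4, 48 → max 48
Smallest max regret = 27 → V.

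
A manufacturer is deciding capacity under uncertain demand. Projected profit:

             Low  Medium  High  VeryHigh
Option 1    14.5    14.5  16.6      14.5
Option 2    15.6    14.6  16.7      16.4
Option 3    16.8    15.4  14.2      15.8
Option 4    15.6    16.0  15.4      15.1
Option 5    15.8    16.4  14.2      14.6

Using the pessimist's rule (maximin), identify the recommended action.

Row minima: Option 1=14.5, Option 2=14.6, Option 3=14.2, Option 4=15.1, Option 5=14.2
Best worst-case = 15.1 → Option 4.

Option 4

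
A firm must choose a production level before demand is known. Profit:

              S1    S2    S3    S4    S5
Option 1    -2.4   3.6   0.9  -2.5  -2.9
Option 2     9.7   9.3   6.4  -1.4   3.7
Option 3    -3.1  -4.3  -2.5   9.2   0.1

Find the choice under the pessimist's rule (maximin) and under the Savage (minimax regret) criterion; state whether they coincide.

Row minima: Option 1=-2.9, Option 2=-1.4, Option 3=-4.3
Best worst-case = -1.4 → Option 2.
Column bests: S1=9.7, S2=9.3, S3=6.4, S4=9.2, S5=3.7.
Option 1 regrets: 12.1, 5.7, 5.5, 11.7, 6.6 → max 12.1
Option 2 regrets: 0.0, 0.0, 0.0, 10.6, 0.0 → max 10.6
Option 3 regrets: 12.8, 13.6, 8.9, 0.0, 3.6 → max 13.6
Smallest max regret = 10.6 → Option 2.

maximin → Option 2; minimax regret → Option 2 (agree)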